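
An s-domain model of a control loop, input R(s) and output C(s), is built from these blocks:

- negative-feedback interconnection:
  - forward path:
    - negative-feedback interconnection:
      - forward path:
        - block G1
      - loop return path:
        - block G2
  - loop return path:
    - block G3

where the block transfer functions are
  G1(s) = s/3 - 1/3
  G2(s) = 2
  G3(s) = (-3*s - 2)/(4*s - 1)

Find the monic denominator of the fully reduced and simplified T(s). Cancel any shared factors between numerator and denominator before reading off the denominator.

Reducing step by step:

Step 1 - collapse the loop (G1 forward, G2 return), giving (s - 1)/(2*s + 1)
Step 2 - close the feedback loop around [G1/(1+G1*G2)], G3, giving (4*s^2 - 5*s + 1)/(5*s^2 + 3*s + 1)
That last expression is T(s), already simplified. Scaling its denominator by 1/5 (the reciprocal of the leading coefficient) yields the monic denominator.

Answer: s^2 + 3*s/5 + 1/5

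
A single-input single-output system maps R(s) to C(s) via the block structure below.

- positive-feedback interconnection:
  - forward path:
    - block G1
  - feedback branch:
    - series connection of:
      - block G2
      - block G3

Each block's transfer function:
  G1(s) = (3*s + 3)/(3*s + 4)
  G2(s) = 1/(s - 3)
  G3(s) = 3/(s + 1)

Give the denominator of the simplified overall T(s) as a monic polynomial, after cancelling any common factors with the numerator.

Step 1: multiply G2, G3 (series); result 3/(s^2 - 2*s - 3)
Step 2: collapse the loop (G1 forward, (G2*G3) return); result (3*s^2 - 6*s - 9)/(3*s^2 - 5*s - 21)
Step 2 gives the fully reduced T(s), with no common factor left to cancel. The denominator's leading coefficient is 3, so divide each of its coefficients by 3 to get the monic form.

Therefore the answer is s^2 - 5*s/3 - 7.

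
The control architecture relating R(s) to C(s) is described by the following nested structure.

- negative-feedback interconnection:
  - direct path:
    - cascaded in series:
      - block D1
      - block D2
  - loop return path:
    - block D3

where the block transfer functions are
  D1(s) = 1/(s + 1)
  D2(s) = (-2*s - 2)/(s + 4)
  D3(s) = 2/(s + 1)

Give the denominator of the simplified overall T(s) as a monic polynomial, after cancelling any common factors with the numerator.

[1] series reduction of D1, D2, giving (-2)/(s + 4)
[2] collapse the loop ((D1*D2) forward, D3 return), giving (-2*s - 2)/(s^2 + 5*s)
The result of step 2 is T(s) in lowest terms. Its denominator already has leading coefficient 1, so it is monic as it stands.

Answer: s^2 + 5*s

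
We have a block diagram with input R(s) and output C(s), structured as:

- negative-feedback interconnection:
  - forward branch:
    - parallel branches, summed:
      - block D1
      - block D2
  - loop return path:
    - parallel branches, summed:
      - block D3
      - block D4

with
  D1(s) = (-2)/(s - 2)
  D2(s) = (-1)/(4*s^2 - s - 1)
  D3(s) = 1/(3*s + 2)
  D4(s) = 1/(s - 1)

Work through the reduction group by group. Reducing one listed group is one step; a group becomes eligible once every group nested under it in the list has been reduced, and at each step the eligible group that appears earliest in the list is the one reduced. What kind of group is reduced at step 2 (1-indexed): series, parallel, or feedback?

Answer: parallel

Working:
1. combine D1, D2 in parallel
2. parallel reduction of D3, D4
3. feedback reduction of (D1+D2), (D3+D4)
The group at step 2 is a parallel group.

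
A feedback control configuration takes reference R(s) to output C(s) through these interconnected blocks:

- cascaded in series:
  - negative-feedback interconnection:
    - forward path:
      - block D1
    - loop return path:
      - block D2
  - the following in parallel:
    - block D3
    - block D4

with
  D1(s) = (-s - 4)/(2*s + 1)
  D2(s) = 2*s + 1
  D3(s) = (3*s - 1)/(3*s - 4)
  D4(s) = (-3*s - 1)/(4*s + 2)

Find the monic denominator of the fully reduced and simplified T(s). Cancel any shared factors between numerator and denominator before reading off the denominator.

Reducing step by step:

Step 1: reduce the feedback loop with forward D1 and return D2 gives (s + 4)/(2*s^2 + 7*s + 3)
Step 2: parallel reduction of D3, D4 gives (3*s^2 + 11*s + 2)/(12*s^2 - 10*s - 8)
Step 3: reduce the series chain [D1/(1+D1*D2)], (D3+D4) gives (3*s^3 + 23*s^2 + 46*s + 8)/(24*s^4 + 64*s^3 - 50*s^2 - 86*s - 24)
T(s) is the step-3 result (common factors already cancelled). Leading coefficient of the denominator: 24. Divide through by 24 for the monic polynomial.

Answer: s^4 + 8*s^3/3 - 25*s^2/12 - 43*s/12 - 1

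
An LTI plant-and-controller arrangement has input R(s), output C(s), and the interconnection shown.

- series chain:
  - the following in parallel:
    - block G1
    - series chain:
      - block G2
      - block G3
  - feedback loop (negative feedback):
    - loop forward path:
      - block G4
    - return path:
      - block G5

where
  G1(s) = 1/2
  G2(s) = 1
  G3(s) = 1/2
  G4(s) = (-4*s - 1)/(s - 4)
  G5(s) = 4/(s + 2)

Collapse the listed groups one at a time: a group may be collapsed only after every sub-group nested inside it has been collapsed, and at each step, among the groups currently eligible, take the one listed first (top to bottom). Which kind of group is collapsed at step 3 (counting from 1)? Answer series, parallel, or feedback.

Step 1. cascade G2, G3
Step 2. combine G1, (G2*G3) in parallel
Step 3. feedback reduction of G4, G5
Step 4. cascade (G1+(G2*G3)), [G4/(1+G4*G5)]
So the answer for step 3 is feedback.

Final answer: feedback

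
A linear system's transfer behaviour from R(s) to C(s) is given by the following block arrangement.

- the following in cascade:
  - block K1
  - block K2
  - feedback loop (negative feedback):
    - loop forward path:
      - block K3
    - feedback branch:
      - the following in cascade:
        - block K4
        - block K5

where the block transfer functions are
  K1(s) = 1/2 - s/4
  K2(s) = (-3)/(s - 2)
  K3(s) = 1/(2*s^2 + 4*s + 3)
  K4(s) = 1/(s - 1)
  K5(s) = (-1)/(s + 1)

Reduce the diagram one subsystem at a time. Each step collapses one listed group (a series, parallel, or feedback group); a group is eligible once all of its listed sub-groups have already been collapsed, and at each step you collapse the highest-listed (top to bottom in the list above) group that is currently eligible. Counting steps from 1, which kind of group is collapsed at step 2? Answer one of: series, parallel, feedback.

[1] cascade K4, K5
[2] reduce the feedback loop with forward K3 and return (K4*K5)
[3] reduce the series chain K1, K2, [K3/(1+K3*(K4*K5))]
The group at step 2 is a feedback group.

Hence the answer: feedback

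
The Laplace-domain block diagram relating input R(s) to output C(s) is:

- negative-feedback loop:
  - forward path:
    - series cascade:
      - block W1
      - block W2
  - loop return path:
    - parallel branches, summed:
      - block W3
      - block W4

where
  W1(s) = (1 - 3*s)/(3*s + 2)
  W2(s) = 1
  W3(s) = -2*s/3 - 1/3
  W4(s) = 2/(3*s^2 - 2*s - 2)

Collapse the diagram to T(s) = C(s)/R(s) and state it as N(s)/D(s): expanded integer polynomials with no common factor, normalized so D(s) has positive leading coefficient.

First reduce the diagram to T(s).

Step 1: combine W1, W2 in series: (1 - 3*s)/(3*s + 2)
Step 2: sum the parallel branches W3, W4: (-6*s^3 + s^2 + 6*s + 8)/(9*s^2 - 6*s - 6)
Step 3: collapse the loop ((W1*W2) forward, (W3+W4) return) - this is the overall T(s), already in the required normalized form

Answer: (-27*s^3 + 27*s^2 + 12*s - 6)/(18*s^4 + 18*s^3 - 17*s^2 - 48*s - 4)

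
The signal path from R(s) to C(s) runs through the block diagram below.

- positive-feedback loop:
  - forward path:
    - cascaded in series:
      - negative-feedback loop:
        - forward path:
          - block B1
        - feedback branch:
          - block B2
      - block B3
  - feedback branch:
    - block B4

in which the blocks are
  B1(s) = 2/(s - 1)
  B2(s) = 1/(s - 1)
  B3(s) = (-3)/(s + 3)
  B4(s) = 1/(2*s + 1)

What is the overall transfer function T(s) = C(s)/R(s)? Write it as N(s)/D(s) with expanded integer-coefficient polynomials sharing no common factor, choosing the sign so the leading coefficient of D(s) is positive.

(1) close the feedback loop around B1, B2 gives (2*s - 2)/(s^2 - 2*s + 3)
(2) reduce the series chain [B1/(1+B1*B2)], B3 gives (6 - 6*s)/(s^3 + s^2 - 3*s + 9)
(3) close the feedback loop around ([B1/(1+B1*B2)]*B3), B4, giving the overall T(s)

Final answer: (-12*s^2 + 6*s + 6)/(2*s^4 + 3*s^3 - 5*s^2 + 21*s + 3)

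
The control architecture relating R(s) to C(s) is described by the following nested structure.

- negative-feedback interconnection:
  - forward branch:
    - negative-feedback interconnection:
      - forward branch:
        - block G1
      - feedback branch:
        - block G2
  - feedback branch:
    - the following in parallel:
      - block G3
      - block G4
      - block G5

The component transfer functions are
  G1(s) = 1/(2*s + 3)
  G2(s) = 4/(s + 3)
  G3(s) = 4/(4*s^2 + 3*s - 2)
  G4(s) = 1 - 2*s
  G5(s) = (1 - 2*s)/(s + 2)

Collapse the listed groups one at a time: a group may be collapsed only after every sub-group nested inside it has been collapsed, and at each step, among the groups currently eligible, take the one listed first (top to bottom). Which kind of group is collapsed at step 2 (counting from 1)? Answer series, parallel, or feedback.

The answer is parallel.

Reasoning:
Step 1. feedback reduction of G1, G2
Step 2. combine G3, G4, G5 in parallel
Step 3. reduce the feedback loop with forward [G1/(1+G1*G2)] and return (G3+G4+G5)
At step 2 the group reduced is parallel.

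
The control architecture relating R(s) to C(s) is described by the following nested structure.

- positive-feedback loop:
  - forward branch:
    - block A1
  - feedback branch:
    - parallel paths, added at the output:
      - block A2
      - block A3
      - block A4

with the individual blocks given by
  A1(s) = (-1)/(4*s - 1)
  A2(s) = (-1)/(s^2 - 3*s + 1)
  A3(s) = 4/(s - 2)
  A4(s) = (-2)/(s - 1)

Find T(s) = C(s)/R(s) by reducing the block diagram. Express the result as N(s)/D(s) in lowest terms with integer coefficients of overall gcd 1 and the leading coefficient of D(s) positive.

Step 1. reduce the parallel group A2, A3, A4 gives (2*s^3 - 7*s^2 + 5*s - 2)/(s^4 - 6*s^3 + 12*s^2 - 9*s + 2)
Step 2. close the feedback loop around A1, (A2+A3+A4): this yields T(s), and no further normalization is needed

Final answer: (-s^4 + 6*s^3 - 12*s^2 + 9*s - 2)/(4*s^5 - 25*s^4 + 56*s^3 - 55*s^2 + 22*s - 4)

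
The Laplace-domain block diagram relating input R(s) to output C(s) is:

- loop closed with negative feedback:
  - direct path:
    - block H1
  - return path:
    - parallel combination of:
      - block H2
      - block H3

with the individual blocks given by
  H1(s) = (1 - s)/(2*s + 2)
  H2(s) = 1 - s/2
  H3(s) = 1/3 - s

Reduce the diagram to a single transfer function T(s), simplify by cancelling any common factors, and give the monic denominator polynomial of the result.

Answer: s^2 - 5*s/9 + 20/9

Working:
1. combine H2, H3 in parallel, giving 4/3 - 3*s/2
2. close the feedback loop around H1, (H2+H3), giving (6 - 6*s)/(9*s^2 - 5*s + 20)
That last expression is T(s), already simplified. Scaling its denominator by 1/9 (the reciprocal of the leading coefficient) yields the monic denominator.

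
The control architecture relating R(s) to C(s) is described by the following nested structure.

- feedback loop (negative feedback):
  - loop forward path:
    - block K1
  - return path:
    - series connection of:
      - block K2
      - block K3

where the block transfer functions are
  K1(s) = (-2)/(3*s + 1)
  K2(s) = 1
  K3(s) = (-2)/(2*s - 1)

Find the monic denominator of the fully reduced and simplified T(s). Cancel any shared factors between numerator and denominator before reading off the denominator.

(1) combine K2, K3 in series: (-2)/(2*s - 1)
(2) feedback reduction of K1, (K2*K3): (2 - 4*s)/(6*s^2 - s + 3)
The result of step 2 is T(s) in lowest terms. Its denominator has leading coefficient 6; dividing the denominator through by 6 makes it monic.

Final answer: s^2 - s/6 + 1/2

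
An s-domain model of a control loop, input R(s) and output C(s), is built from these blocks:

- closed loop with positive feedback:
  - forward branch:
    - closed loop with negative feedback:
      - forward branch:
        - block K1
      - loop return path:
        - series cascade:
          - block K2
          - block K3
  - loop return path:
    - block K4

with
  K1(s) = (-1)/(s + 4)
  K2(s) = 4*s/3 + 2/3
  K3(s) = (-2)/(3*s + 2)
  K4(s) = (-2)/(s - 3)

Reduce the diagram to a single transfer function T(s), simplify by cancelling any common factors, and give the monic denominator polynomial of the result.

First reduce the diagram to T(s).

(1) cascade K2, K3: (-8*s - 4)/(9*s + 6)
(2) reduce the feedback loop with forward K1 and return (K2*K3): (-9*s - 6)/(9*s^2 + 50*s + 28)
(3) reduce the feedback loop with forward [K1/(1+K1*(K2*K3))] and return K4: (-9*s^2 + 21*s + 18)/(9*s^3 + 23*s^2 - 140*s - 96)
That last expression is T(s), already simplified. Scaling its denominator by 1/9 (the reciprocal of the leading coefficient) yields the monic denominator.

Answer: s^3 + 23*s^2/9 - 140*s/9 - 32/3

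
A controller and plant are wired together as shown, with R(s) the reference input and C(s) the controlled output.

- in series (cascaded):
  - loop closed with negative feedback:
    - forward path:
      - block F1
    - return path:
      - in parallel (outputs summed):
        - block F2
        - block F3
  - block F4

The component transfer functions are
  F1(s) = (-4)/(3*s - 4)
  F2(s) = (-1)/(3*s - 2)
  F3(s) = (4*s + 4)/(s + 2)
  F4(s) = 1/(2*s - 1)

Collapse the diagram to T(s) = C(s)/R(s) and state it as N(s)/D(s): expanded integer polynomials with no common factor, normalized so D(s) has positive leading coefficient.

First reduce the diagram to T(s).

(1) add F2, F3 (parallel); result (12*s^2 + 3*s - 10)/(3*s^2 + 4*s - 4)
(2) apply the feedback formula to F1, (F2+F3); result (-12*s^2 - 16*s + 16)/(9*s^3 - 48*s^2 - 40*s + 56)
(3) multiply [F1/(1+F1*(F2+F3))], F4 (series) - this is the overall T(s), already in the required normalized form

Answer: (-12*s^2 - 16*s + 16)/(18*s^4 - 105*s^3 - 32*s^2 + 152*s - 56)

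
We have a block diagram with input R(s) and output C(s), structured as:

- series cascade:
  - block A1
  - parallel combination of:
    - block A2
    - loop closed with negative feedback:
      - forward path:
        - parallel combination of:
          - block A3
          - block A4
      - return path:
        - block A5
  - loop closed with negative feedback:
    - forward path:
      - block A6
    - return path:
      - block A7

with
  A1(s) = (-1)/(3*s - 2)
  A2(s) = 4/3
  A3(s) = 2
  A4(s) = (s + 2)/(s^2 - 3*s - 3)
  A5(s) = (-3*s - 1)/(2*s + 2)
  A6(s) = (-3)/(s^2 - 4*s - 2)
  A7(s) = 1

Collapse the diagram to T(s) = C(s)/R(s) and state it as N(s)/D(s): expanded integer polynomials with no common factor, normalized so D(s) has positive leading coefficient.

1. add A3, A4 (parallel) gives (2*s^2 - 5*s - 4)/(s^2 - 3*s - 3)
2. close the feedback loop around (A3+A4), A5 gives (-4*s^3 + 6*s^2 + 18*s + 8)/(4*s^3 - 9*s^2 - 5*s + 2)
3. combine A2, [(A3+A4)/(1+(A3+A4)*A5)] in parallel gives (4*s^3 - 18*s^2 + 34*s + 32)/(12*s^3 - 27*s^2 - 15*s + 6)
4. reduce the feedback loop with forward A6 and return A7 gives (-3)/(s^2 - 4*s - 5)
5. series reduction of A1, (A2+[(A3+A4)/(1+(A3+A4)*A5)]), [A6/(1+A6*A7)], giving the overall T(s)

Answer: (4*s^3 - 18*s^2 + 34*s + 32)/(12*s^6 - 83*s^5 + 83*s^4 + 179*s^3 - 83*s^2 - 64*s + 20)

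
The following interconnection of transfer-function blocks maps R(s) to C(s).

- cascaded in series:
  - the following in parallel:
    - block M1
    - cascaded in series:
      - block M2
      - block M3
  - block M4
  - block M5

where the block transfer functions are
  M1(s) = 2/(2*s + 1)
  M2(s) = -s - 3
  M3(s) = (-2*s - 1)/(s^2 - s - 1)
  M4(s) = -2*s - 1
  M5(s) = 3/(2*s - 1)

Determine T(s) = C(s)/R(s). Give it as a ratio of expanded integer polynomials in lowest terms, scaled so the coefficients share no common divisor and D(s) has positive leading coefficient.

(1) multiply M2, M3 (series) = (2*s^2 + 7*s + 3)/(s^2 - s - 1)
(2) parallel reduction of M1, (M2*M3) = (4*s^3 + 18*s^2 + 11*s + 1)/(2*s^3 - s^2 - 3*s - 1)
(3) multiply (M1+(M2*M3)), M4, M5 (series), giving the overall T(s)

Answer: (-12*s^3 - 54*s^2 - 33*s - 3)/(2*s^3 - 3*s^2 - s + 1)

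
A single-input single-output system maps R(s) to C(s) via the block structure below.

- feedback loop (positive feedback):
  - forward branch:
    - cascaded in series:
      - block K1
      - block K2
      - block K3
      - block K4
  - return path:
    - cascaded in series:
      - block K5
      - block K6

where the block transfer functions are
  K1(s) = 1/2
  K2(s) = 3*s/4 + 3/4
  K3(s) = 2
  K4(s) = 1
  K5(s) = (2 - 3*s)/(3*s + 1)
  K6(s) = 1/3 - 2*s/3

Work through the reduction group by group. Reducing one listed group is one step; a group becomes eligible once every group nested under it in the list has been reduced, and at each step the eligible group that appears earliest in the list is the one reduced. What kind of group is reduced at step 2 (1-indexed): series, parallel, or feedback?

The answer is series.

Reasoning:
[1] cascade K1, K2, K3, K4
[2] multiply K5, K6 (series)
[3] close the feedback loop around (K1*K2*K3*K4), (K5*K6)
The group at step 2 is a series group.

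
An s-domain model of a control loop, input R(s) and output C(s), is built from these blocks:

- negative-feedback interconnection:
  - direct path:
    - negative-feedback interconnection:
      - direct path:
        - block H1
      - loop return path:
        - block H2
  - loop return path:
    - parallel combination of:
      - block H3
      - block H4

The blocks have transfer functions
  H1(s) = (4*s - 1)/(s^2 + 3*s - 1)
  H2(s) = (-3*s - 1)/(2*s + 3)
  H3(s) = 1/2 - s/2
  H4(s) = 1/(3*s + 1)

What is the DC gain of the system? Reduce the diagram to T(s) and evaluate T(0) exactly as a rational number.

1. feedback reduction of H1, H2: (8*s^2 + 10*s - 3)/(2*s^3 - 3*s^2 + 6*s - 2)
2. sum the parallel branches H3, H4: (-3*s^2 + 2*s + 3)/(6*s + 2)
3. close the feedback loop around [H1/(1+H1*H2)], (H3+H4): (-48*s^3 - 76*s^2 - 2*s + 6)/(12*s^4 + 28*s^3 - 83*s^2 - 24*s + 13)
Step 3 gives the overall T(s). Then T(0) = 6/13.

Therefore the answer is 6/13.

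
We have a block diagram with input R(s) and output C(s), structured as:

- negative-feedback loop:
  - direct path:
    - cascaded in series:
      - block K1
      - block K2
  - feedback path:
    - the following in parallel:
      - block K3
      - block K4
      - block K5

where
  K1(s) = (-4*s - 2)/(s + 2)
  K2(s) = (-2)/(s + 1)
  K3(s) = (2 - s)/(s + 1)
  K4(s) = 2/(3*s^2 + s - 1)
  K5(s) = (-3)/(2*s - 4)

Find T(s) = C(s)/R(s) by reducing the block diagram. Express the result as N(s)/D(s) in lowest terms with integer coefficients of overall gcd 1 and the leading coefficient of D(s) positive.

First reduce the diagram to T(s).

Step 1: series reduction of K1, K2 -> (8*s + 4)/(s^2 + 3*s + 2)
Step 2: combine K3, K4, K5 in parallel -> (-6*s^4 + 13*s^3 - 22*s^2 - 20*s + 3)/(6*s^4 - 4*s^3 - 16*s^2 - 2*s + 4)
Step 3: feedback reduction of (K1*K2), (K3+K4+K5) - this is the overall T(s), already in the required normalized form

Answer: (24*s^5 - 4*s^4 - 72*s^3 - 40*s^2 + 12*s + 8)/(3*s^6 - 17*s^5 + 32*s^4 - 91*s^3 - 141*s^2 - 24*s + 10)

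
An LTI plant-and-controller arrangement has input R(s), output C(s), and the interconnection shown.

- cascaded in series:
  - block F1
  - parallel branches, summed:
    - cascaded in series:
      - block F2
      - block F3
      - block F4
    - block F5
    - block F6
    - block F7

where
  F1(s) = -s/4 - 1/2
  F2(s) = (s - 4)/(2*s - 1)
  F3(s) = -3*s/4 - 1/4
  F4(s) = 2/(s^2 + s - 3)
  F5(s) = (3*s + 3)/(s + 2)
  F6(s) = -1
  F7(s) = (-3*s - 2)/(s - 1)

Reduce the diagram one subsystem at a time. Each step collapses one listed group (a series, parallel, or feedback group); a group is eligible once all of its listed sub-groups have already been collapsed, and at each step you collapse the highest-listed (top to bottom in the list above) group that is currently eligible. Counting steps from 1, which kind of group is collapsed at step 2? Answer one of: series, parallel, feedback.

Step 1 - multiply F2, F3, F4 (series)
Step 2 - parallel reduction of (F2*F3*F4), F5, F6, F7
Step 3 - cascade F1, ((F2*F3*F4)+F5+F6+F7)
Step 2: parallel.

Therefore the answer is parallel.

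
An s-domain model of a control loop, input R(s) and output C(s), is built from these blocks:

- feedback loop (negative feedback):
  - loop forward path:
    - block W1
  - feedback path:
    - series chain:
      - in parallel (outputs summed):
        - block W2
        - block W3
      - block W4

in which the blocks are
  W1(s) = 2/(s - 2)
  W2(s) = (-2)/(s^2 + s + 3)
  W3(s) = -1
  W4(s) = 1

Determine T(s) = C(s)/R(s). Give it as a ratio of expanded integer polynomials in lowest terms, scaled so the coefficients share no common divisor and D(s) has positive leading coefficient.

Answer: (2*s^2 + 2*s + 6)/(s^3 - 3*s^2 - s - 16)

Working:
[1] reduce the parallel group W2, W3 gives (-s^2 - s - 5)/(s^2 + s + 3)
[2] combine (W2+W3), W4 in series gives (-s^2 - s - 5)/(s^2 + s + 3)
[3] apply the feedback formula to W1, ((W2+W3)*W4) - this is the overall T(s), already in the required normalized form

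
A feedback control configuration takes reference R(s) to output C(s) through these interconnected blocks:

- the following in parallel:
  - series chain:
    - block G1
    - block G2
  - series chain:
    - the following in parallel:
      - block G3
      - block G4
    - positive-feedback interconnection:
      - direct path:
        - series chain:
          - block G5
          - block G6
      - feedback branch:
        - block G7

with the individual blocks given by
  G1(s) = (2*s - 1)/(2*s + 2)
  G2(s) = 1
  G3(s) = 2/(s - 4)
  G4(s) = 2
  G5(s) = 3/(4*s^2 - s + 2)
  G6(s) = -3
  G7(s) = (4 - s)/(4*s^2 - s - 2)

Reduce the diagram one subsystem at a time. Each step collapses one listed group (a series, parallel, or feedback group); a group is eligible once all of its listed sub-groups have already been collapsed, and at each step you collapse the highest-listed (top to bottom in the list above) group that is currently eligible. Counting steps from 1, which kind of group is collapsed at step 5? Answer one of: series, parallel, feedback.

Step 1 - multiply G1, G2 (series)
Step 2 - parallel reduction of G3, G4
Step 3 - series reduction of G5, G6
Step 4 - collapse the loop ((G5*G6) forward, G7 return)
Step 5 - multiply (G3+G4), [(G5*G6)/(1-(G5*G6)*G7)] (series)
Step 6 - add (G1*G2), ((G3+G4)*[(G5*G6)/(1-(G5*G6)*G7)]) (parallel)
The group at step 5 is a series group.

Therefore the answer is series.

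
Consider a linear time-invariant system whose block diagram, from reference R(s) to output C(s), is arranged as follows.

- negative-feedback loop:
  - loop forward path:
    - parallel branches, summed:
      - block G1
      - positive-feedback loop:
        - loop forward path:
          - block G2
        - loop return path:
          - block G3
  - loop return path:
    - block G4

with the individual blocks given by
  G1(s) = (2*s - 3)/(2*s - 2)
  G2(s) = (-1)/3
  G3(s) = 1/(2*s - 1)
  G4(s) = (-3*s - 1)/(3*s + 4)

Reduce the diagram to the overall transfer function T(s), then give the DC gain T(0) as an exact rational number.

Reducing step by step:

[1] apply the feedback formula to G2, G3, giving (1 - 2*s)/(6*s - 2)
[2] sum the parallel branches G1, [G2/(1-G2*G3)], giving (2*s^2 - 4*s + 1)/(3*s^2 - 4*s + 1)
[3] apply the feedback formula to (G1+[G2/(1-G2*G3)]), G4, giving (6*s^3 - 4*s^2 - 13*s + 4)/(3*s^3 + 10*s^2 - 12*s + 3)
DC gain: substitute s = 0 into T(s) from step 3: T(0) = 4/3.

Answer: 4/3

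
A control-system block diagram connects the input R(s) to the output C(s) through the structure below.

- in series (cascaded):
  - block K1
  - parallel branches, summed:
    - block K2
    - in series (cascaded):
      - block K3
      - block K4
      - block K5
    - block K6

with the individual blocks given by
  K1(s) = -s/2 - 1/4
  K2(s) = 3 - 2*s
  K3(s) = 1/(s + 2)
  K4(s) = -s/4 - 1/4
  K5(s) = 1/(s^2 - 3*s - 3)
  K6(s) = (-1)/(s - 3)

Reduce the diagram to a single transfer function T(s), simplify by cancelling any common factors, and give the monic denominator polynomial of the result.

Step 1: reduce the series chain K3, K4, K5, giving (-s - 1)/(4*s^3 - 4*s^2 - 36*s - 24)
Step 2: parallel reduction of K2, (K3*K4*K5), K6, giving (-8*s^5 + 44*s^4 - 4*s^3 - 237*s^2 + 146*s + 243)/(4*s^4 - 16*s^3 - 24*s^2 + 84*s + 72)
Step 3: cascade K1, (K2+(K3*K4*K5)+K6), giving (16*s^6 - 80*s^5 - 36*s^4 + 478*s^3 - 55*s^2 - 632*s - 243)/(16*s^4 - 64*s^3 - 96*s^2 + 336*s + 288)
The result of step 3 is T(s) in lowest terms. Its denominator has leading coefficient 16; dividing the denominator through by 16 makes it monic.

Hence the answer: s^4 - 4*s^3 - 6*s^2 + 21*s + 18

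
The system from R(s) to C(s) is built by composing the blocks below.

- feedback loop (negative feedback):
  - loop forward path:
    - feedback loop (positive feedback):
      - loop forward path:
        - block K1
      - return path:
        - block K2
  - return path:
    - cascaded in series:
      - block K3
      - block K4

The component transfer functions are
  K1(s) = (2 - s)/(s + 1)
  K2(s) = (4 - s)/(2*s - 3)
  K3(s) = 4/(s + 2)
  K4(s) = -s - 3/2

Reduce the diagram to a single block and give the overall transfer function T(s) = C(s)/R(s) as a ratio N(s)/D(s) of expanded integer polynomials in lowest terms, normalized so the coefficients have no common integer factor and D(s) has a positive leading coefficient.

Step 1: collapse the loop (K1 forward, K2 return); result (-2*s^2 + 7*s - 6)/(s^2 + 5*s - 11)
Step 2: reduce the series chain K3, K4; result (-4*s - 6)/(s + 2)
Step 3: close the feedback loop around [K1/(1-K1*K2)], (K3*K4), which is the overall transfer function T(s) = C(s)/R(s) in lowest terms

Hence the answer: (-2*s^3 + 3*s^2 + 8*s - 12)/(9*s^3 - 9*s^2 - 19*s + 14)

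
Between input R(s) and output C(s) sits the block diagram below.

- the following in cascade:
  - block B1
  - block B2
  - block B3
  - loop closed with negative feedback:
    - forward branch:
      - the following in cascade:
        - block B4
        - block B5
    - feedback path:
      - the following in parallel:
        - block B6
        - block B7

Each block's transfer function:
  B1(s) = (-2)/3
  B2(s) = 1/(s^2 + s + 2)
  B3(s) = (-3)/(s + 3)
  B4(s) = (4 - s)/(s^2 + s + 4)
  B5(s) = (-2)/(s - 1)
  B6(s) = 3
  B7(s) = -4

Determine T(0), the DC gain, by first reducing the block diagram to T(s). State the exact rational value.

First reduce the diagram to T(s).

(1) series reduction of B4, B5 = (2*s - 8)/(s^3 + 3*s - 4)
(2) parallel reduction of B6, B7 = -1
(3) close the feedback loop around (B4*B5), (B6+B7) = (2*s - 8)/(s^3 + s + 4)
(4) combine B1, B2, B3, [(B4*B5)/(1+(B4*B5)*(B6+B7))] in series = (4*s - 16)/(s^6 + 4*s^5 + 6*s^4 + 14*s^3 + 21*s^2 + 26*s + 24)
DC gain: substitute s = 0 into T(s) from step 4: T(0) = -16/24 = -2/3.

Answer: -2/3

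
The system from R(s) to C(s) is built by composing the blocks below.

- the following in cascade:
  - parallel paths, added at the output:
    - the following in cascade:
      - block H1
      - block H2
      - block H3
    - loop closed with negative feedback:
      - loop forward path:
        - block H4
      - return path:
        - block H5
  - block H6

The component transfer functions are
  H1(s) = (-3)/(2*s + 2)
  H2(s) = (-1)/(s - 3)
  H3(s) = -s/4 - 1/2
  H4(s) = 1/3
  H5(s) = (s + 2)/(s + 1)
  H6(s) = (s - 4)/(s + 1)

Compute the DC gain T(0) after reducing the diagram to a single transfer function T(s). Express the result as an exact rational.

First reduce the diagram to T(s).

(1) series reduction of H1, H2, H3, giving (-3*s - 6)/(8*s^2 - 16*s - 24)
(2) collapse the loop (H4 forward, H5 return), giving (s + 1)/(4*s + 5)
(3) reduce the parallel group (H1*H2*H3), [H4/(1+H4*H5)], giving (8*s^3 - 20*s^2 - 79*s - 54)/(32*s^3 - 24*s^2 - 176*s - 120)
(4) cascade ((H1*H2*H3)+[H4/(1+H4*H5)]), H6, giving (8*s^4 - 52*s^3 + s^2 + 262*s + 216)/(32*s^4 + 8*s^3 - 200*s^2 - 296*s - 120)
Step 4 gives the overall T(s). Then T(0) = 216/(-120) = -9/5.

Answer: -9/5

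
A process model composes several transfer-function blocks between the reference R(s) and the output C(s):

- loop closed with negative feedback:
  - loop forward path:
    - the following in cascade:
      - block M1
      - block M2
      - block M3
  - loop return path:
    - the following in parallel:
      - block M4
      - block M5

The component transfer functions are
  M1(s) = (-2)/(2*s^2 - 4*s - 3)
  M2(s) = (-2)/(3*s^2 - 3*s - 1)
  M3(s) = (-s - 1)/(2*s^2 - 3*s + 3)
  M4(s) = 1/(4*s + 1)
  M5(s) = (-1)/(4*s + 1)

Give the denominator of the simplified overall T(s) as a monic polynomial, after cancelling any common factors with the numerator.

First reduce the diagram to T(s).

Step 1. series reduction of M1, M2, M3 gives (-4*s - 4)/(12*s^6 - 54*s^5 + 74*s^4 - 31*s^3 - 30*s^2 + 30*s + 9)
Step 2. reduce the parallel group M4, M5 gives 0
Step 3. feedback reduction of (M1*M2*M3), (M4+M5) gives (-4*s - 4)/(12*s^6 - 54*s^5 + 74*s^4 - 31*s^3 - 30*s^2 + 30*s + 9)
The result of step 3 is T(s) in lowest terms. Its denominator has leading coefficient 12; dividing the denominator through by 12 makes it monic.

Answer: s^6 - 9*s^5/2 + 37*s^4/6 - 31*s^3/12 - 5*s^2/2 + 5*s/2 + 3/4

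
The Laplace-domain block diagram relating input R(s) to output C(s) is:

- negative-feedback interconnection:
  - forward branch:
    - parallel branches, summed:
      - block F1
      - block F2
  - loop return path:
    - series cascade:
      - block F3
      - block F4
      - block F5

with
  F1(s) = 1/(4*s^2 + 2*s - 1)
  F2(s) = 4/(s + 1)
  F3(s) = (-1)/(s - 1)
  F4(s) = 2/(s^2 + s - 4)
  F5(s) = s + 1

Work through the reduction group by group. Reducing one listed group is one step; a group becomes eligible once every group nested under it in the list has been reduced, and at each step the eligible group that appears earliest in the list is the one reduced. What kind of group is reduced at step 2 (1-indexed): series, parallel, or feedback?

The answer is series.

Reasoning:
1. parallel reduction of F1, F2
2. multiply F3, F4, F5 (series)
3. reduce the feedback loop with forward (F1+F2) and return (F3*F4*F5)
So the answer for step 2 is series.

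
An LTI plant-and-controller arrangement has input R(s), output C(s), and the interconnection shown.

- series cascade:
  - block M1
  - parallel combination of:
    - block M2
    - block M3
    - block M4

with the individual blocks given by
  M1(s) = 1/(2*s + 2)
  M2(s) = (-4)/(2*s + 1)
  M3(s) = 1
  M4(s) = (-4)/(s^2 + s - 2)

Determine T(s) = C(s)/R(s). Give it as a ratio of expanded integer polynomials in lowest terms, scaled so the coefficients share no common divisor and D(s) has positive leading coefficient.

Reducing step by step:

Step 1 - add M2, M3, M4 (parallel) gives (2*s^3 - s^2 - 15*s + 2)/(2*s^3 + 3*s^2 - 3*s - 2)
Step 2 - multiply M1, (M2+M3+M4) (series); the result is T(s) itself (integer coefficients, no common factor, positive leading denominator coefficient)

Answer: (2*s^3 - s^2 - 15*s + 2)/(4*s^4 + 10*s^3 - 10*s - 4)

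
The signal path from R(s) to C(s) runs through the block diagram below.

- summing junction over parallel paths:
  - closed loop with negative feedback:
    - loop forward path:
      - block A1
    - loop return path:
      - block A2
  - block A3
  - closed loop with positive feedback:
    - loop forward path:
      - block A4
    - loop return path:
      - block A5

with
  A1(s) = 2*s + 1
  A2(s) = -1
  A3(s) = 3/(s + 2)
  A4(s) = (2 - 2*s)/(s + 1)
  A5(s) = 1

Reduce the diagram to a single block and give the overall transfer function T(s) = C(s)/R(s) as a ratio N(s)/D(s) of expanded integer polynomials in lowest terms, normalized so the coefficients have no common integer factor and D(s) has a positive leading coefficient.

First reduce the diagram to T(s).

1. close the feedback loop around A1, A2 gives (-2*s - 1)/(2*s)
2. reduce the feedback loop with forward A4 and return A5 gives (2 - 2*s)/(3*s - 1)
3. add [A1/(1+A1*A2)], A3, [A4/(1-A4*A5)] (parallel), giving the overall T(s)

Answer: (-10*s^3 + s^2 + s + 2)/(6*s^3 + 10*s^2 - 4*s)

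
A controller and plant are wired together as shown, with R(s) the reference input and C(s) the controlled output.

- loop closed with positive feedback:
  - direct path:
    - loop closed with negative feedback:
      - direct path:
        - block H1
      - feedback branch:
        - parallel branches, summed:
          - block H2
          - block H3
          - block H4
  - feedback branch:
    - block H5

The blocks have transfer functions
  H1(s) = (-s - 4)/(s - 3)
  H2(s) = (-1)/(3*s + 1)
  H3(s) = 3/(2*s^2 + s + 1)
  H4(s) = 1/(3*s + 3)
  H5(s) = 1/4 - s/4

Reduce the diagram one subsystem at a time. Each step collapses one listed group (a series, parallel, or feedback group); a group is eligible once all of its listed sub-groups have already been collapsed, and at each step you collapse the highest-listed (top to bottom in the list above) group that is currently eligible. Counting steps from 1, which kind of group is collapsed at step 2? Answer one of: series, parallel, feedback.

(1) combine H2, H3, H4 in parallel
(2) feedback reduction of H1, (H2+H3+H4)
(3) reduce the feedback loop with forward [H1/(1+H1*(H2+H3+H4))] and return H5
Step 2: feedback.

Hence the answer: feedback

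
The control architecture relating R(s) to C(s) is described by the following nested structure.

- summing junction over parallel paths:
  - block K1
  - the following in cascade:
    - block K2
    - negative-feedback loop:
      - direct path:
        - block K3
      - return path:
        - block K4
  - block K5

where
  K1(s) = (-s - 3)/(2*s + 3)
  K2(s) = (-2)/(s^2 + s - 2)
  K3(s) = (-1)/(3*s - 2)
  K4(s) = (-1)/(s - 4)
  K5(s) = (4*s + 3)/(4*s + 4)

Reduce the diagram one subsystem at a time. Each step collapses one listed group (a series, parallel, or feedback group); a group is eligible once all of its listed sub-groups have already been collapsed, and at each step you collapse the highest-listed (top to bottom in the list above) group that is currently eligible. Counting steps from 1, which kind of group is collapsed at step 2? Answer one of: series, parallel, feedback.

The answer is series.

Reasoning:
Step 1 - collapse the loop (K3 forward, K4 return)
Step 2 - combine K2, [K3/(1+K3*K4)] in series
Step 3 - add K1, (K2*[K3/(1+K3*K4)]), K5 (parallel)
Step 2 collapses a series group.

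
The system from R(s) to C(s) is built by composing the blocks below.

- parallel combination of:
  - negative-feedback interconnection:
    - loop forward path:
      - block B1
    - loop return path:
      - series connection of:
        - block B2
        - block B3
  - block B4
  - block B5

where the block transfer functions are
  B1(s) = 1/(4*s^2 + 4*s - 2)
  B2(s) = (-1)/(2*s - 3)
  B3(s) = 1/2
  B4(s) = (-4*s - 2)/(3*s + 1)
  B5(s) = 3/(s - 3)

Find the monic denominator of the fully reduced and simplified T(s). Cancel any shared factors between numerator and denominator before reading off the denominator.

[1] combine B2, B3 in series: (-1)/(4*s - 6)
[2] apply the feedback formula to B1, (B2*B3): (4*s - 6)/(16*s^3 - 8*s^2 - 32*s + 11)
[3] parallel reduction of [B1/(1+B1*(B2*B3))], B4, B5: (-64*s^5 + 336*s^4 + 132*s^3 - 774*s^2 - 43*s + 117)/(48*s^5 - 152*s^4 - 80*s^3 + 313*s^2 + 8*s - 33)
The result of step 3 is T(s) in lowest terms. Its denominator has leading coefficient 48; dividing the denominator through by 48 makes it monic.

Answer: s^5 - 19*s^4/6 - 5*s^3/3 + 313*s^2/48 + s/6 - 11/16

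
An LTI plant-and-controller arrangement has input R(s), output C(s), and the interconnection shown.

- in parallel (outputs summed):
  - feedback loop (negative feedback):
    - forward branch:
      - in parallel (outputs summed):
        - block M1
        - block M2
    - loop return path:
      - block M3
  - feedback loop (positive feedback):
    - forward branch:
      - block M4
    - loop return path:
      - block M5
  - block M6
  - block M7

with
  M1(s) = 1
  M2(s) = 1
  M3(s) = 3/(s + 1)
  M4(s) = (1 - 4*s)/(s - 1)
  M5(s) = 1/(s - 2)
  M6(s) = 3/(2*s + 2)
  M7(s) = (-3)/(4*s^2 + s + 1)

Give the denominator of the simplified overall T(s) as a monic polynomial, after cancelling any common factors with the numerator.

Reducing step by step:

Step 1 - reduce the parallel group M1, M2: 2
Step 2 - collapse the loop ((M1+M2) forward, M3 return): (2*s + 2)/(s + 7)
Step 3 - feedback reduction of M4, M5: (-4*s^2 + 9*s - 2)/(s^2 + s + 1)
Step 4 - parallel reduction of [(M1+M2)/(1+(M1+M2)*M3)], [M4/(1-M4*M5)], M6, M7: (-16*s^6 - 128*s^5 + 455*s^4 + 559*s^3 + 146*s^2 + 37*s - 45)/(8*s^6 + 74*s^5 + 148*s^4 + 170*s^3 + 118*s^2 + 44*s + 14)
Step 4 gives the fully reduced T(s), with no common factor left to cancel. The denominator's leading coefficient is 8, so divide each of its coefficients by 8 to get the monic form.

Answer: s^6 + 37*s^5/4 + 37*s^4/2 + 85*s^3/4 + 59*s^2/4 + 11*s/2 + 7/4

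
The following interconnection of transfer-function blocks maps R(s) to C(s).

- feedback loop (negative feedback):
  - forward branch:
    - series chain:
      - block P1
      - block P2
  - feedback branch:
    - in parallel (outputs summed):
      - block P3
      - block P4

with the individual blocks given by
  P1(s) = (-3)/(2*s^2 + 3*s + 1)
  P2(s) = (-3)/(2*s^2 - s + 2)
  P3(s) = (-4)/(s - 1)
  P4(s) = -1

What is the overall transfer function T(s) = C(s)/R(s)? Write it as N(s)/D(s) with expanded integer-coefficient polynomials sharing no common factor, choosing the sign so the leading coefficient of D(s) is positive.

Answer: (9*s - 9)/(4*s^5 - s^3 + 2*s^2 - 12*s - 29)

Working:
Step 1 - multiply P1, P2 (series) = 9/(4*s^4 + 4*s^3 + 3*s^2 + 5*s + 2)
Step 2 - sum the parallel branches P3, P4 = (-s - 3)/(s - 1)
Step 3 - apply the feedback formula to (P1*P2), (P3+P4), which is the overall transfer function T(s) = C(s)/R(s) in lowest terms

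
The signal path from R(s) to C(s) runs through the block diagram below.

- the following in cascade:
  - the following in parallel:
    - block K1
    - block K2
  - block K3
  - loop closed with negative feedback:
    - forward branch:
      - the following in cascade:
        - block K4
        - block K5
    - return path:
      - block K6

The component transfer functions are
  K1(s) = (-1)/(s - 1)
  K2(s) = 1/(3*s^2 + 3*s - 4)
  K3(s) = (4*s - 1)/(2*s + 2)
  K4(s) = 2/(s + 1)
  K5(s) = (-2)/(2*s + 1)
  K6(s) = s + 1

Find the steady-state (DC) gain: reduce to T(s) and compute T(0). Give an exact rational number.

First reduce the diagram to T(s).

1. reduce the parallel group K1, K2 -> (-3*s^2 - 2*s + 3)/(3*s^3 - 7*s + 4)
2. series reduction of K4, K5 -> (-4)/(2*s^2 + 3*s + 1)
3. apply the feedback formula to (K4*K5), K6 -> (-4)/(2*s^2 - s - 3)
4. combine (K1+K2), K3, [(K4*K5)/(1+(K4*K5)*K6)] in series -> (24*s^3 + 10*s^2 - 28*s + 6)/(6*s^6 + 3*s^5 - 26*s^4 - 8*s^3 + 32*s^2 + 5*s - 12)
Step 4 gives the overall T(s). Then T(0) = 6/(-12) = -1/2.

Answer: -1/2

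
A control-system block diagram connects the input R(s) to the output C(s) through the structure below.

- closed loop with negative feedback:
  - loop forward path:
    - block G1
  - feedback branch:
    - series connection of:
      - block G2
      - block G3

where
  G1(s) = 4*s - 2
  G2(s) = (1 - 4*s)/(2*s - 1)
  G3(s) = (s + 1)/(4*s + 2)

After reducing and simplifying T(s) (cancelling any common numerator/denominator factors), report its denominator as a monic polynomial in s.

Answer: s^2 + s/4 - 1/2

Working:
1. multiply G2, G3 (series), giving (-4*s^2 - 3*s + 1)/(8*s^2 - 2)
2. close the feedback loop around G1, (G2*G3), giving (2 - 8*s^2)/(4*s^2 + s - 2)
That last expression is T(s), already simplified. Scaling its denominator by 1/4 (the reciprocal of the leading coefficient) yields the monic denominator.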